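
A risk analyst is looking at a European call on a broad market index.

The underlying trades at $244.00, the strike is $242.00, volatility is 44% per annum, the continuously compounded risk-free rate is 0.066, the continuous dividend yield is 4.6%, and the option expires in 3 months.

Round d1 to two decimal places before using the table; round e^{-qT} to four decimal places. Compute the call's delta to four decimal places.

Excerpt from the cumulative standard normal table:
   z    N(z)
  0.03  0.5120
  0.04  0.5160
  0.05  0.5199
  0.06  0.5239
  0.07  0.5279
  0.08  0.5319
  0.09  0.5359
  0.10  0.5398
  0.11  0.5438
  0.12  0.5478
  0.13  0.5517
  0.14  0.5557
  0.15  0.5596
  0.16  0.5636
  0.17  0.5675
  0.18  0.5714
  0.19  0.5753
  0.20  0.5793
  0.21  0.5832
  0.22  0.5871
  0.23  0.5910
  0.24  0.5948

0.5610

T = 0.25;  σ√T = 0.2200
ln(S/K) + (r − q + σ²/2)T = ln(244/242) + (0.066 − 0.046 + 0.44²/2)·0.25 = 0.0082 + 0.0292 = 0.0374
d₁ = 0.0374 / 0.2200 = 0.1701 ⇒ 0.17
N(d₁) = N(0.17) = 0.5675
Δ_call = exp(−qT)·N(d₁) = 0.9886·0.5675 = 0.5610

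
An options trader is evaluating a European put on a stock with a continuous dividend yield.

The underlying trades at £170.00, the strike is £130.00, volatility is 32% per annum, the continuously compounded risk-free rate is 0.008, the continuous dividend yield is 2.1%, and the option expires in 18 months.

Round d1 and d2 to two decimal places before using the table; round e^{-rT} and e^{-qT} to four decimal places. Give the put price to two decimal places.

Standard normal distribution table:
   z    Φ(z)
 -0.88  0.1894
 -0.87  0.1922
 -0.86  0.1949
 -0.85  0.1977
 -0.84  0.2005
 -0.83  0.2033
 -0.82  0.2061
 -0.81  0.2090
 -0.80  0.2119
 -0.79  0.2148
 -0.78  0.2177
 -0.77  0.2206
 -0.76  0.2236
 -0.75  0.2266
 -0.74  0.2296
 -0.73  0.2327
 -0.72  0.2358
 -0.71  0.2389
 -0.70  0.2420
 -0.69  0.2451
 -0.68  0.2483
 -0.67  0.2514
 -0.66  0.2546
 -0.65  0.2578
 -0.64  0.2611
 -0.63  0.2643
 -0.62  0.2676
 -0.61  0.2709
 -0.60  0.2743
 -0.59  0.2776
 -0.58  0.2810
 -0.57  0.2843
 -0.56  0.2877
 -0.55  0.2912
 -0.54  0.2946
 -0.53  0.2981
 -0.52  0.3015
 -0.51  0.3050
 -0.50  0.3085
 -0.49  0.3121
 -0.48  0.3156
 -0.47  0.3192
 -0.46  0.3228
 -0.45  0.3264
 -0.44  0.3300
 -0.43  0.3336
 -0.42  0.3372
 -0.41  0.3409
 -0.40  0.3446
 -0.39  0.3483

£8.90

σ√T = 0.32 × 1.2247 = 0.3919
d₁ = [ln(170/130) + (0.008 − 0.021 + 0.32²/2)·1.5] / 0.3919 = [0.2683 + 0.0573] / 0.3919 = 0.8307 which rounds to 0.83
d₂ = d₁ − σ√T = 0.8307 − 0.3919 = 0.4388 which rounds to 0.44
e^(−qT) = e^(−0.021·1.5) = 0.9690;  e^(−rT) = e^(−0.008·1.5) = 0.9881
P = 130·0.9881·N(-0.44) − 170·0.9690·N(-0.83) = 130·0.9881·0.3300 − 170·0.9690·0.2033 = 42.3895 − 33.4896 = 8.8999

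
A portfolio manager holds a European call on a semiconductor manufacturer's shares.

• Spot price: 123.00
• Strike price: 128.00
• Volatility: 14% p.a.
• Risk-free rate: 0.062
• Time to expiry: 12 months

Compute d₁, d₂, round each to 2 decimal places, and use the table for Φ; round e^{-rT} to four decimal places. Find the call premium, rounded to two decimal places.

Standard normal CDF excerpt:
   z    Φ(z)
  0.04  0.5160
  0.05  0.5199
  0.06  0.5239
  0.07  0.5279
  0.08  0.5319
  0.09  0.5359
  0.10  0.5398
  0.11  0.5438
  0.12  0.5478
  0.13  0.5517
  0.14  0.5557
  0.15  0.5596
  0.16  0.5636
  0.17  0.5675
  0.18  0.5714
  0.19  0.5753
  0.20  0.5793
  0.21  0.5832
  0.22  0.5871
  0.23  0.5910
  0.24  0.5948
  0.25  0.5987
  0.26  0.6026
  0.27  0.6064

T = 1;  σ√T = 0.1400
d₁ = [ln(123/128) + (0.062 + ½·0.14²)·1] / (σ√T) = (-0.0398 + 0.0718) / 0.1400 = 0.2282 which rounds to 0.23
d₂ = 0.2282 − 0.1400 = 0.0882 which rounds to 0.09
exp(−rT) = exp(−0.062·1) = 0.9399
N(d₁) = N(0.23) = 0.5910;  N(d₂) = N(0.09) = 0.5359
C = 123·0.5910 − 128·0.9399·0.5359 = 72.6930 − 64.4726 = 8.2204

8.22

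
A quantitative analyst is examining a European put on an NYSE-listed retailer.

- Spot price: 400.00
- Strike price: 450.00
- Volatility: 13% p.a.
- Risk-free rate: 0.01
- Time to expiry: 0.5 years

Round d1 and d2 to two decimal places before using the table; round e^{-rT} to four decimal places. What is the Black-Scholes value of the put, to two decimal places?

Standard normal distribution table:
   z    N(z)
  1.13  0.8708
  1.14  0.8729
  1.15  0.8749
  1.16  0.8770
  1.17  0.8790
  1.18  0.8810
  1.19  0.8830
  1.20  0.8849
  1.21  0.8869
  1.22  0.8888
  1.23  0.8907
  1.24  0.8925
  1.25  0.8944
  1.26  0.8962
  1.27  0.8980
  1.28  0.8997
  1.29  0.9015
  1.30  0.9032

σ√T = 0.13·√0.5 = 0.0919
d₁ = [ln(400/450) + (0.01 + 0.13²/2)·0.5] / 0.0919 = [-0.1178 + 0.0092] / 0.0919 = -1.1810 ⇒ -1.18
d₂ = d₁ − σ√T = -1.1810 − 0.0919 = -1.2729 ⇒ -1.27
e^(−rT) = e^(−0.01·0.5) = 0.9950
N(−d₂) = N(1.27) = 0.8980;  N(−d₁) = N(1.18) = 0.8810
P = 450·0.9950·0.8980 − 400·0.8810 = 402.0795 − 352.4000 = 49.6795

49.68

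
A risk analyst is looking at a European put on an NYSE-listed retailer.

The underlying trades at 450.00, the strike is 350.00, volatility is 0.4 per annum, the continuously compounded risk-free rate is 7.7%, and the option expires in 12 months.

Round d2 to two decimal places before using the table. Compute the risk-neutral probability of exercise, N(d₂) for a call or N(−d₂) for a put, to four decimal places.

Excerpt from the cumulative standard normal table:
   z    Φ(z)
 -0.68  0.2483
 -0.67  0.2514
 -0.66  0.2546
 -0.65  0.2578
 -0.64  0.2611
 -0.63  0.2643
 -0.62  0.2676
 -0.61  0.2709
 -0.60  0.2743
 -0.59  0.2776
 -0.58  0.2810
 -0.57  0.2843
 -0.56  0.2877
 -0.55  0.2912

σ√T = 0.4 × 1.0000 = 0.4000
d₁ = [ln(450/350) + (0.077 + 0.4²/2)·1] / 0.4000 = [0.2513 + 0.1570] / 0.4000 = 1.0208 ≈ 1.02
d₂ = d₁ − σ√T = 1.0208 − 0.4000 = 0.6208 ≈ 0.62
Pr(exercise) under Q = N(−d₂) = N(-0.62) = 0.2676

0.2676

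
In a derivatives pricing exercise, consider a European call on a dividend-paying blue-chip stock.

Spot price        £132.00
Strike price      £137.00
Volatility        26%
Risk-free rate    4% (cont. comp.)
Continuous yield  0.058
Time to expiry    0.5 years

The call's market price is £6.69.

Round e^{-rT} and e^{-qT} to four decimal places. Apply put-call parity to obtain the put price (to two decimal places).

£12.75

exp(−qT) = exp(−0.058·0.5) = 0.9714;  exp(−rT) = exp(−0.04·0.5) = 0.9802
Put-call parity: C − P = S·e^(−qT) − K·e^(−rT) = 132·0.9714 − 137·0.9802 = 128.2248 − 134.2874 = -6.0626
P = C − (C − P) = 6.69 − (-6.0626) = 12.7526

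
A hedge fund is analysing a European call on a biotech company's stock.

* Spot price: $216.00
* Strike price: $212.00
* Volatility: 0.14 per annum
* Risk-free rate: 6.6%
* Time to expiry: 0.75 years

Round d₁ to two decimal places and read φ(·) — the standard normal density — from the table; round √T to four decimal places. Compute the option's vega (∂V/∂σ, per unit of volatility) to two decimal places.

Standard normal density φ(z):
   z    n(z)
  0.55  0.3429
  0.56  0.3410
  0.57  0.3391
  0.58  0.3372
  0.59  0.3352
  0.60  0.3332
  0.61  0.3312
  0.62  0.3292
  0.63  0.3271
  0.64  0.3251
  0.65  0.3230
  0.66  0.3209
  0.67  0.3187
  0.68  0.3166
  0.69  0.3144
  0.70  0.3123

σ√T = 0.14 × 0.8660 = 0.1212
d₁ = [ln(216/212) + (0.066 + 0.14²/2)·0.75] / 0.1212 = [0.0187 + 0.0569] / 0.1212 = 0.6231 ⇒ 0.62
√T = √0.75 = 0.8660
φ(d₁) = φ(0.62) = 0.3292
vega = S·φ(d₁)·√T = 216·0.3292·0.8660 = 61.5788
(The put has the same vega.)

61.58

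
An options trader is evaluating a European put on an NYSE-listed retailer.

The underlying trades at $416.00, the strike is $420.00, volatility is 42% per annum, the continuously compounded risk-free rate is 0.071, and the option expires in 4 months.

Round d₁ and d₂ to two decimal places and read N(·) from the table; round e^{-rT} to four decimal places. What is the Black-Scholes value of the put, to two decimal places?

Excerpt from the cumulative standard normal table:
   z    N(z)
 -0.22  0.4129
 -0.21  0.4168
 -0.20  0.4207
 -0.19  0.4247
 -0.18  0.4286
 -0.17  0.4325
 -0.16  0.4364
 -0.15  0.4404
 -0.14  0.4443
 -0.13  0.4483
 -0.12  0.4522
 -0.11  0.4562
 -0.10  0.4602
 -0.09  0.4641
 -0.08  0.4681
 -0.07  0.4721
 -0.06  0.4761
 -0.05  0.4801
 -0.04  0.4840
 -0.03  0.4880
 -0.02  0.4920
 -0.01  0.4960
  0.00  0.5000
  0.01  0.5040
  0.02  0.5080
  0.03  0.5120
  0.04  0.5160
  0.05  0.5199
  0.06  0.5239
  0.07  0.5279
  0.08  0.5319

σ√T = 0.42 × 0.5774 = 0.2425
d₁ = [ln(416/420) + (0.071 + 0.42²/2)·0.3333] / 0.2425 = [-0.0096 + 0.0531] / 0.2425 = 0.1794 ≈ 0.18
d₂ = d₁ − σ√T = 0.1794 − 0.2425 = -0.0631 ≈ -0.06
exp(−rT) = exp(−0.071·0.3333) = 0.9766
P = 420·0.9766·N(0.06) − 416·N(-0.18) = 420·0.9766·0.5239 − 416·0.4286 = 214.8891 − 178.2976 = 36.5915

$36.59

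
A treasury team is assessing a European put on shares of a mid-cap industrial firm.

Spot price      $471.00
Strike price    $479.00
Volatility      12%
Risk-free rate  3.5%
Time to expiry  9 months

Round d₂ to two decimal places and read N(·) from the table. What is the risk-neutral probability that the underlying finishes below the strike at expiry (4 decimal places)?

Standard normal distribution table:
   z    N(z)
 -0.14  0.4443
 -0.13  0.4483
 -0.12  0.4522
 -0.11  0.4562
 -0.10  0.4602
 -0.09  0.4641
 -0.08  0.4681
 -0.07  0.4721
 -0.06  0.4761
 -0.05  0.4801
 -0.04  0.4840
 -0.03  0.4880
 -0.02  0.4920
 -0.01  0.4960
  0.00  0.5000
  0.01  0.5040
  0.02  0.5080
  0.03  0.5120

T = 0.75;  σ√T = 0.1039
d₁ = [ln(471/479) + (0.035 + 0.12²/2)·0.75] / 0.1039 = [-0.0168 + 0.0316] / 0.1039 = 0.1425 ≈ 0.14
d₂ = d₁ − σ√T = 0.1425 − 0.1039 = 0.0386 ≈ 0.04
Pr(exercise) under Q = N(−d₂) = N(-0.04) = 0.4840

0.4840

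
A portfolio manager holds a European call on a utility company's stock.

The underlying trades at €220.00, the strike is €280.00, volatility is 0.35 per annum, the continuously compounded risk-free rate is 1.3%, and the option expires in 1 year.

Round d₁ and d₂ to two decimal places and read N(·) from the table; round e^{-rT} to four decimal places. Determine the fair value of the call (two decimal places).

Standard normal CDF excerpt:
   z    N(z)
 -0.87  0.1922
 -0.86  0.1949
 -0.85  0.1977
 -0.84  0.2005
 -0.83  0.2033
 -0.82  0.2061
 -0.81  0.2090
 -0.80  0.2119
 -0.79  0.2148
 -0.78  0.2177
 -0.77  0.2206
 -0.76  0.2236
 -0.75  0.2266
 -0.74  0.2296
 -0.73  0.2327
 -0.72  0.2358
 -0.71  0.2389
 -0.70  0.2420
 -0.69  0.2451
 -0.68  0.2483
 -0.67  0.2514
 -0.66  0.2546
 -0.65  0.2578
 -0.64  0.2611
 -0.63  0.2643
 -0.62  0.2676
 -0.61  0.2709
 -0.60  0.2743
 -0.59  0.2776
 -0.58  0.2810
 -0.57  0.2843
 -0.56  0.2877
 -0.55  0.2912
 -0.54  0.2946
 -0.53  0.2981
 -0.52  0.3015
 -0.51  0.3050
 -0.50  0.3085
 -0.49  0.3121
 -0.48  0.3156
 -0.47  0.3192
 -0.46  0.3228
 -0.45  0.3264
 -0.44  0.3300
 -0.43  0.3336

T = 1;  σ√T = 0.3500
d₁ = [ln(220/280) + (0.013 + 0.35²/2)·1] / 0.3500 = [-0.2412 + 0.0742] / 0.3500 = -0.4769 ⇒ -0.48
d₂ = d₁ − σ√T = -0.4769 − 0.3500 = -0.8269 ⇒ -0.83
e^(−rT) = e^(−0.013·1) = 0.9871
N(d₁) = N(-0.48) = 0.3156;  N(d₂) = N(-0.83) = 0.2033
C = 220·0.3156 − 280·0.9871·0.2033 = 69.4320 − 56.1897 = 13.2423

€13.24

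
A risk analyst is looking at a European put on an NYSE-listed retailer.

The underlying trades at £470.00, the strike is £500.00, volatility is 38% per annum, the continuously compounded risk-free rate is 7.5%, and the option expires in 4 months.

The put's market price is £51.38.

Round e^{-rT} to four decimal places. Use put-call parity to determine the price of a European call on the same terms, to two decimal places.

exp(−rT) = exp(−0.075·0.3333) = 0.9753
Put-call parity: C − P = S − K·e^(−rT) = 470 − 500·0.9753 = 470 − 487.6500 = -17.6500
C = P + (C − P) = 51.38 + (-17.6500) = 33.7300

£33.73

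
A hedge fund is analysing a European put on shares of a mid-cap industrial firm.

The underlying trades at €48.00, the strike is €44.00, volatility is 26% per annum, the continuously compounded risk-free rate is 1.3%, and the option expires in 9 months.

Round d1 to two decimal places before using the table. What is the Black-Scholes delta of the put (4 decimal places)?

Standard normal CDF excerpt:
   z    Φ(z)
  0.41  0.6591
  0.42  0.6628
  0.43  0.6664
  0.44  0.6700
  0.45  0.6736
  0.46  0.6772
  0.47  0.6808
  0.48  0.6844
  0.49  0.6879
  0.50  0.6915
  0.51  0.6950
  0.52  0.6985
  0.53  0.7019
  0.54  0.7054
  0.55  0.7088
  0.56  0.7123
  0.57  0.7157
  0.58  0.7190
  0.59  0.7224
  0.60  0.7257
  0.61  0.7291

T = 0.75;  σ√T = 0.2252
d₁ = [ln(48/44) + (0.013 + ½·0.26²)·0.75] / (σ√T) = (0.0870 + 0.0351) / 0.2252 = 0.5423 ⇒ 0.54
N(d₁) = N(0.54) = 0.7054
Δ_put = N(d₁) − 1 = 0.7054 − 1 = -0.2946

-0.2946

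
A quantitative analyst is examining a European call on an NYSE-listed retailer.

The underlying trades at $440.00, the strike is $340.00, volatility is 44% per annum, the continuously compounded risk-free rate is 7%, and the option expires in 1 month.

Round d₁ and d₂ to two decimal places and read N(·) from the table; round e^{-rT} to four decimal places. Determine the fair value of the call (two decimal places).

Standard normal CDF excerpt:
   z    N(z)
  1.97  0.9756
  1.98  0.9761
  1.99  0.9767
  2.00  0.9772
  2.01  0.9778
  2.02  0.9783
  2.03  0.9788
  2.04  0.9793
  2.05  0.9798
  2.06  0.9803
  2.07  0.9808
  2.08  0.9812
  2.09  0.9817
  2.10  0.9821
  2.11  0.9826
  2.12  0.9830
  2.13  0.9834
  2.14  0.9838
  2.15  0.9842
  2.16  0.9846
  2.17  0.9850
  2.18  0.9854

$102.35

σ√T = 0.44·√0.08333 = 0.1270
d₁ = [ln(440/340) + (0.07 + 0.44²/2)·0.08333] / 0.1270 = [0.2578 + 0.0139] / 0.1270 = 2.1393 ≈ 2.14
d₂ = d₁ − σ√T = 2.1393 − 0.1270 = 2.0123 ≈ 2.01
e^(−rT) = e^(−0.07·0.08333) = 0.9942
C = 440·N(2.14) − 340·0.9942·N(2.01) = 440·0.9838 − 340·0.9942·0.9778 = 432.8720 − 330.5238 = 102.3482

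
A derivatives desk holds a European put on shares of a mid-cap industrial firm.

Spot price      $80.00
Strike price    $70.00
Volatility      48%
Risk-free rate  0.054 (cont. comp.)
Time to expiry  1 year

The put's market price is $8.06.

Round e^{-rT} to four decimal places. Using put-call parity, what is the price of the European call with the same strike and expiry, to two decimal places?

$21.74

e^(−rT) = e^(−0.054·1) = 0.9474
Put-call parity: C − P = S − K·e^(−rT) = 80 − 70·0.9474 = 80 − 66.3180 = 13.6820
C = P + (C − P) = 8.06 + (13.6820) = 21.7420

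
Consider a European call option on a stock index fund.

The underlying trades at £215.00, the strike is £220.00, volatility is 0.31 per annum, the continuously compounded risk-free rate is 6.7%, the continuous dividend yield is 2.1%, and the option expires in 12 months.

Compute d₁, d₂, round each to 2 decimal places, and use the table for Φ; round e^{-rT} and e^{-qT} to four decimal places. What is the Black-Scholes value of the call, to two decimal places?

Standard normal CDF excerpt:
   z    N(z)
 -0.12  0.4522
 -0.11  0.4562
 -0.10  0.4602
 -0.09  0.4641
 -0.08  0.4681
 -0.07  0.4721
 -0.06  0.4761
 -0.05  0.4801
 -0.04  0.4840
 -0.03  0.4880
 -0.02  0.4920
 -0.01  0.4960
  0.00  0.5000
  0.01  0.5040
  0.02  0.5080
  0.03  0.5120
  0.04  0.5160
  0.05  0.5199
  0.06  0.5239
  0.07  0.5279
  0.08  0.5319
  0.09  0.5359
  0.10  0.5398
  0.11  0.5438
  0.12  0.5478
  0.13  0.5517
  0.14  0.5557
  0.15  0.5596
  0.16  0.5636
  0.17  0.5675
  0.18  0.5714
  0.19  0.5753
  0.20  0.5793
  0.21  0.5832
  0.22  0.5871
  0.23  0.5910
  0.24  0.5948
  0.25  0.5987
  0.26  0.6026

T = 1;  σ√T = 0.3100
d₁ = [ln(215/220) + (0.067 − 0.021 + ½·0.31²)·1] / (σ√T) = (-0.0230 + 0.0940) / 0.3100 = 0.2292 ≈ 0.23
d₂ = 0.2292 − 0.3100 = -0.0808 ≈ -0.08
e^(−qT) = e^(−0.021·1) = 0.9792;  e^(−rT) = e^(−0.067·1) = 0.9352
N(d₁) = N(0.23) = 0.5910;  N(d₂) = N(-0.08) = 0.4681
C = 215·0.9792·0.5910 − 220·0.9352·0.4681 = 124.4220 − 96.3088 = 28.1133

£28.11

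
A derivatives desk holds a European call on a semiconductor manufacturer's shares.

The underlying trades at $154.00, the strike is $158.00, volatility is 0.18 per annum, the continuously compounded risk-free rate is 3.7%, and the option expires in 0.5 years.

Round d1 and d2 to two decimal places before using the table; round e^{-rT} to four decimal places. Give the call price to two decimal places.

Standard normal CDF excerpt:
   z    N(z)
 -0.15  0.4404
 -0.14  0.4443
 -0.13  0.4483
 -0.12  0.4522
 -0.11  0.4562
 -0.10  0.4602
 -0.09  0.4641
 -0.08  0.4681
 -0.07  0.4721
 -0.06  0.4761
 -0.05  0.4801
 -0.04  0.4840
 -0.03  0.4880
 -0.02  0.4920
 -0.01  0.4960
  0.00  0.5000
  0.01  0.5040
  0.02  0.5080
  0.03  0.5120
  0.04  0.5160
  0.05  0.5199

$7.48

σ√T = 0.18 × 0.7071 = 0.1273
ln(S/K) + (r + σ²/2)T = ln(154/158) + (0.037 + 0.18²/2)·0.5 = -0.0256 + 0.0266 = 0.0010
d₁ = 0.0010 / 0.1273 = 0.0075 → 0.01
d₂ = d₁ − σ√T = 0.0075 − 0.1273 = -0.1198 → -0.12
exp(−rT) = exp(−0.037·0.5) = 0.9817
N(d₁) = N(0.01) = 0.5040;  N(d₂) = N(-0.12) = 0.4522
C = 154·0.5040 − 158·0.9817·0.4522 = 77.6160 − 70.1401 = 7.4759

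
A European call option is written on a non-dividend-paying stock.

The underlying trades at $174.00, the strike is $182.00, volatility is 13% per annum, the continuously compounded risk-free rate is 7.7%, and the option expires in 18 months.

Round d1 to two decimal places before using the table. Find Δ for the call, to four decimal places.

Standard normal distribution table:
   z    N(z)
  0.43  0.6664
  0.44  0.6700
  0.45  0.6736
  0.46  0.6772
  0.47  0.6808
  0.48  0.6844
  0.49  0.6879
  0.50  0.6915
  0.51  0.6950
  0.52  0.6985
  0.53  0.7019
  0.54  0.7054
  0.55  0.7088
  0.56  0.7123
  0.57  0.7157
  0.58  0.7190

0.6985

σ√T = 0.13 × 1.2247 = 0.1592
d₁ = [ln(174/182) + (0.077 + 0.13²/2)·1.5] / 0.1592 = [-0.0450 + 0.1282] / 0.1592 = 0.5227 → 0.52
N(d₁) = N(0.52) = 0.6985
Δ_call = N(d₁) = 0.6985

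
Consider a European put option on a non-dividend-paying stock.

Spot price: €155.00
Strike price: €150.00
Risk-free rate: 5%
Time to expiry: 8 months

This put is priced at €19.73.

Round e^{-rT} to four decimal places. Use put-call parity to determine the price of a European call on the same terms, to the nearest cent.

€29.65

exp(−rT) = exp(−0.05·0.6667) = 0.9672
Put-call parity: C − P = S − K·e^(−rT) = 155 − 150·0.9672 = 155 − 145.0800 = 9.9200
C = P + (C − P) = 19.73 + (9.9200) = 29.6500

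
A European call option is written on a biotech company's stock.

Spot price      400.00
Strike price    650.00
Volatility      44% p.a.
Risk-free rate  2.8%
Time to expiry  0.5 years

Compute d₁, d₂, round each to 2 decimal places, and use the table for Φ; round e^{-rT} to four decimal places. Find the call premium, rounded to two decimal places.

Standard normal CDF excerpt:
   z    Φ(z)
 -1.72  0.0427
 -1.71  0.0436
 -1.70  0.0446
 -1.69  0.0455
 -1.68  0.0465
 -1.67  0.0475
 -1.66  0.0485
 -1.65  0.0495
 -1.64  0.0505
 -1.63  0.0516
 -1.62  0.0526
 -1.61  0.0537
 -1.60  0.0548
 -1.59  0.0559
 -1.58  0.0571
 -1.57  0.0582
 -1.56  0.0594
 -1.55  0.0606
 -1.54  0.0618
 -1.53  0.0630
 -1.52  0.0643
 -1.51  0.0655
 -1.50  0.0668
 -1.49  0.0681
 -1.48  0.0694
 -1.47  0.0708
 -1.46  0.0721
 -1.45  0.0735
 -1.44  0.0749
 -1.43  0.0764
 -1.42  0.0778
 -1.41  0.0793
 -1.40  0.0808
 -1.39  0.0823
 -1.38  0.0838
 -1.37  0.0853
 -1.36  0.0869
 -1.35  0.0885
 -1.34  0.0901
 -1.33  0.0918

4.31

σ√T = 0.44 × 0.7071 = 0.3111
ln(S/K) + (r + σ²/2)T = ln(400/650) + (0.028 + 0.44²/2)·0.5 = -0.4855 + 0.0624 = -0.4231
d₁ = -0.4231 / 0.3111 = -1.3599 ⇒ -1.36
d₂ = d₁ − σ√T = -1.3599 − 0.3111 = -1.6710 ⇒ -1.67
e^(−rT) = e^(−0.028·0.5) = 0.9861
N(d₁) = N(-1.36) = 0.0869;  N(d₂) = N(-1.67) = 0.0475
C = 400·0.0869 − 650·0.9861·0.0475 = 34.7600 − 30.4458 = 4.3142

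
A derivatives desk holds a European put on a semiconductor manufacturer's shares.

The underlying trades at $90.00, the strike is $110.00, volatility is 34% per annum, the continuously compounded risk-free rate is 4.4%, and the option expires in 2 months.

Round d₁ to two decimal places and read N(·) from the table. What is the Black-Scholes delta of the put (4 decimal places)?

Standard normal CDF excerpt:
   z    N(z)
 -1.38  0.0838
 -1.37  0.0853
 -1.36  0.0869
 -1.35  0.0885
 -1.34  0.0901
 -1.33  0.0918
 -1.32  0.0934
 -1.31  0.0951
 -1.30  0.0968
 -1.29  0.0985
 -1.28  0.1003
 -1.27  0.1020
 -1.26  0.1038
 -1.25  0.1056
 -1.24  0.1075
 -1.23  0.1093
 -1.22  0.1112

T = 0.1667;  σ√T = 0.1388
d₁ = [ln(90/110) + (0.044 + 0.34²/2)·0.1667] / 0.1388 = [-0.2007 + 0.0170] / 0.1388 = -1.3235 which rounds to -1.32
N(d₁) = N(-1.32) = 0.0934
Δ_put = N(d₁) − 1 = 0.0934 − 1 = -0.9066

-0.9066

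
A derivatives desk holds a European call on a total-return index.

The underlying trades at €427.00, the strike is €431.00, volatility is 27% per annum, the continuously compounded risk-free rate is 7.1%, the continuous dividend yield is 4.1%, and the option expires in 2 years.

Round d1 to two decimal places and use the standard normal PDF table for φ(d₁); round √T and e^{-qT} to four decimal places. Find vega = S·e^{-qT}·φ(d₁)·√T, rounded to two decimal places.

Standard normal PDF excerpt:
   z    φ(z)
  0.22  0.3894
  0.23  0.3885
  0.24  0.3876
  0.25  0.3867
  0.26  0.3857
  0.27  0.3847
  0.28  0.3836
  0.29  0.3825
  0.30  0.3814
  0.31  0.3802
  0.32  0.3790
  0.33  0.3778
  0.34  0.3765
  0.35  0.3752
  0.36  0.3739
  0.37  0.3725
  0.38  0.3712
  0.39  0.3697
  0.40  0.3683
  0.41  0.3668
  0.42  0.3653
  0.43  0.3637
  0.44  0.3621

210.85

T = 2;  σ√T = 0.3818
d₁ = [ln(427/431) + (0.071 − 0.041 + 0.27²/2)·2] / 0.3818 = [-0.0093 + 0.1329] / 0.3818 = 0.3236 ≈ 0.32
√T = √2 = 1.4142
φ(d₁) = φ(0.32) = 0.3790
exp(−qT) = exp(−0.041·2) = 0.9213
vega = S·exp(−qT)·φ(d₁)·√T = 427·0.9213·0.3790·1.4142 = 210.8526
(The put has the same vega.)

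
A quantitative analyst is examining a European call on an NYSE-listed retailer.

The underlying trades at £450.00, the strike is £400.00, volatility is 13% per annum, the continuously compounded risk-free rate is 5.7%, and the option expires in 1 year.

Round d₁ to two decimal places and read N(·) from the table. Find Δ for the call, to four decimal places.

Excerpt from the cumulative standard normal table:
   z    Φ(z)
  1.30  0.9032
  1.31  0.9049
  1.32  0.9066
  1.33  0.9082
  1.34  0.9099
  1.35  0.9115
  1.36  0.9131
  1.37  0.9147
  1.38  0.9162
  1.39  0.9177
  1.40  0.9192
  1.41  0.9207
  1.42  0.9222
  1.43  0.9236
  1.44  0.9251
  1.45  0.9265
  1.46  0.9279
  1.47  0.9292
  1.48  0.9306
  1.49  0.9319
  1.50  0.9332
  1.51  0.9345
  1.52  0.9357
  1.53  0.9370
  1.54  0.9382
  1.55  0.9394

0.9207

σ√T = 0.13 × 1.0000 = 0.1300
d₁ = [ln(450/400) + (0.057 + 0.13²/2)·1] / 0.1300 = [0.1178 + 0.0655] / 0.1300 = 1.4095 ⇒ 1.41
N(d₁) = N(1.41) = 0.9207
Δ_call = N(d₁) = 0.9207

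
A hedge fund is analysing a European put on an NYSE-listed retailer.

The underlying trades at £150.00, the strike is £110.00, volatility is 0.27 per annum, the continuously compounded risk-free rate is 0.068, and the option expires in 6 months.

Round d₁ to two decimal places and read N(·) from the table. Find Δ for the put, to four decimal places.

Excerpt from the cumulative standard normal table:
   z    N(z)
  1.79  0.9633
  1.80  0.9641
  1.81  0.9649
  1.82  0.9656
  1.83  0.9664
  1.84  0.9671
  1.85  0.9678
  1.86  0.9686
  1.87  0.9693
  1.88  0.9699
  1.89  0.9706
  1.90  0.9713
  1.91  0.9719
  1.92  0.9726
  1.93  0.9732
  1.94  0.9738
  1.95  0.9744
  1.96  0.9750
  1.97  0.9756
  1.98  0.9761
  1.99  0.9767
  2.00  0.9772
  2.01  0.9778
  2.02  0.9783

-0.0287

σ√T = 0.27·√0.5 = 0.1909
ln(S/K) + (r + σ²/2)T = ln(150/110) + (0.068 + 0.27²/2)·0.5 = 0.3102 + 0.0522 = 0.3624
d₁ = 0.3624 / 0.1909 = 1.8981 ⇒ 1.90
N(d₁) = N(1.90) = 0.9713
Δ_put = N(d₁) − 1 = 0.9713 − 1 = -0.0287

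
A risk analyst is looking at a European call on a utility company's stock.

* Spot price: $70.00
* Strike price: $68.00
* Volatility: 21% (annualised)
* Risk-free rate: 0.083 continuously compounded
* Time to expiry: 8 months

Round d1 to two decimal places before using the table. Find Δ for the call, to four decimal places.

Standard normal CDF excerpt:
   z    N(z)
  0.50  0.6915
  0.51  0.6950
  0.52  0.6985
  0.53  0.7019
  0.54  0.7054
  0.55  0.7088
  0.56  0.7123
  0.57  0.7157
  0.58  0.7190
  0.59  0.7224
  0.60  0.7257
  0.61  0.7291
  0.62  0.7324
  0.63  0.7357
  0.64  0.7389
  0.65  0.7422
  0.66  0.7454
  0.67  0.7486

0.7190

σ√T = 0.21 × 0.8165 = 0.1715
d₁ = [ln(70/68) + (0.083 + 0.21²/2)·0.6667] / 0.1715 = [0.0290 + 0.0700] / 0.1715 = 0.5775 → 0.58
N(d₁) = N(0.58) = 0.7190
Δ_call = N(d₁) = 0.7190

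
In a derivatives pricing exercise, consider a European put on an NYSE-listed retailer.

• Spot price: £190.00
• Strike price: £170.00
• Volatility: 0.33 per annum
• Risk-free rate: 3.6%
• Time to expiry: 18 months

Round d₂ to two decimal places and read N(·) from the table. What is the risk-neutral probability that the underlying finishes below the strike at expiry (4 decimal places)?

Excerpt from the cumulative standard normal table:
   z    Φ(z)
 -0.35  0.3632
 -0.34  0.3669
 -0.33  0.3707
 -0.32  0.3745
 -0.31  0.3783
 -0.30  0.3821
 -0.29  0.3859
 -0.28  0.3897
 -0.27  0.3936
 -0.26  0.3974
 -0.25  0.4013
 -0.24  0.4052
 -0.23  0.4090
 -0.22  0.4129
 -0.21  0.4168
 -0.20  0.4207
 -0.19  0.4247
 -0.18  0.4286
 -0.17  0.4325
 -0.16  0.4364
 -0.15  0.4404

σ√T = 0.33 × 1.2247 = 0.4042
d₁ = [ln(190/170) + (0.036 + ½·0.33²)·1.5] / (σ√T) = (0.1112 + 0.1357) / 0.4042 = 0.6109 ⇒ 0.61
d₂ = 0.6109 − 0.4042 = 0.2067 ⇒ 0.21
Risk-neutral Pr[S_T < K] = N(−d₂) = N(-0.21) = 0.4168

0.4168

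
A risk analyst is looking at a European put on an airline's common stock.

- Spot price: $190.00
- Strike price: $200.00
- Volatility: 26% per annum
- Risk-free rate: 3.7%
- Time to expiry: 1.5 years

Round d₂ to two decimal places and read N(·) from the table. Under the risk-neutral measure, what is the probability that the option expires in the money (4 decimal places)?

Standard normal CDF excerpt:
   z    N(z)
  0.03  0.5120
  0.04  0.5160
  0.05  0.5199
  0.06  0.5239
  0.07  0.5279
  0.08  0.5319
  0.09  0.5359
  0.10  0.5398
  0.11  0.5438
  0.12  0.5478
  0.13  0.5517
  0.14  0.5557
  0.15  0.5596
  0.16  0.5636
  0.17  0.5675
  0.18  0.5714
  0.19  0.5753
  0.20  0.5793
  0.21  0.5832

σ√T = 0.26·√1.5 = 0.3184
d₁ = [ln(190/200) + (0.037 + 0.26²/2)·1.5] / 0.3184 = [-0.0513 + 0.1062] / 0.3184 = 0.1724 → 0.17
d₂ = d₁ − σ√T = 0.1724 − 0.3184 = -0.1460 → -0.15
Risk-neutral Pr[S_T < K] = N(−d₂) = N(0.15) = 0.5596

0.5596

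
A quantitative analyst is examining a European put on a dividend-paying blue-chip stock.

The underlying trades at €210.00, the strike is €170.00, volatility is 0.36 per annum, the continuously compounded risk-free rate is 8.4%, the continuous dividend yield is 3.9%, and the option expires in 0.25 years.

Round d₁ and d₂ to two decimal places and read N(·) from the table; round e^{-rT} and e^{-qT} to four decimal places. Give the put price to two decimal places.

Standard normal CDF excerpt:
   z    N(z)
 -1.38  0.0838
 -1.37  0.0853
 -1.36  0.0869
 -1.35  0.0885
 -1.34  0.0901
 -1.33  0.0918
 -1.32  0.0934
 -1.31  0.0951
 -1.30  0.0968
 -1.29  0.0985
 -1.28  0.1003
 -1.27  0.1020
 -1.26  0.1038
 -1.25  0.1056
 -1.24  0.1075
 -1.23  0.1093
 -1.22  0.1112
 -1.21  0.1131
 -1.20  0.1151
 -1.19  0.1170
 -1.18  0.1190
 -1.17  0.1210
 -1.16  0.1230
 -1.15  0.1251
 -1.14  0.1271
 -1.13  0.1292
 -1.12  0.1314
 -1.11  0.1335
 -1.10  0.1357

€1.73

σ√T = 0.36 × 0.5000 = 0.1800
ln(S/K) + (r − q + σ²/2)T = ln(210/170) + (0.084 − 0.039 + 0.36²/2)·0.25 = 0.2113 + 0.0275 = 0.2388
d₁ = 0.2388 / 0.1800 = 1.3264 which rounds to 1.33
d₂ = d₁ − σ√T = 1.3264 − 0.1800 = 1.1464 which rounds to 1.15
e^(−qT) = e^(−0.039·0.25) = 0.9903;  e^(−rT) = e^(−0.084·0.25) = 0.9792
N(−d₂) = N(-1.15) = 0.1251;  N(−d₁) = N(-1.33) = 0.0918
P = 170·0.9792·0.1251 − 210·0.9903·0.0918 = 20.8246 − 19.0910 = 1.7336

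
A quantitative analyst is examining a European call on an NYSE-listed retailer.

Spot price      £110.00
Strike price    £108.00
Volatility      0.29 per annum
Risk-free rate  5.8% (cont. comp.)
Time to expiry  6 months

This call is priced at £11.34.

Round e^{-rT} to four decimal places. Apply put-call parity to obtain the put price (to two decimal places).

£6.25

e^(−rT) = e^(−0.058·0.5) = 0.9714
Put-call parity: C − P = S − K·e^(−rT) = 110 − 108·0.9714 = 110 − 104.9112 = 5.0888
P = C − (C − P) = 11.34 − (5.0888) = 6.2512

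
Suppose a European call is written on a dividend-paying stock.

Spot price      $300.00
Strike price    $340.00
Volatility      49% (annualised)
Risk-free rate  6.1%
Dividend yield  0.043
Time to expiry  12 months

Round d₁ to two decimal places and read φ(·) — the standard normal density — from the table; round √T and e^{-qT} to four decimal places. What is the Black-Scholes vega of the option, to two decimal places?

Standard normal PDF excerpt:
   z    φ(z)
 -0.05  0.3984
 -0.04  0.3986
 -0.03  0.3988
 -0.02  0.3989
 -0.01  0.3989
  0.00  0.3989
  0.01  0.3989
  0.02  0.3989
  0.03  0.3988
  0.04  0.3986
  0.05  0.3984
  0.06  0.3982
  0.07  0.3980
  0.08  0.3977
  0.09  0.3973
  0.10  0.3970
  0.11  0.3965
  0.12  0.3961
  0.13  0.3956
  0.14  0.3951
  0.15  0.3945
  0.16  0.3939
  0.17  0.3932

114.60

σ√T = 0.49·√1 = 0.4900
d₁ = [ln(300/340) + (0.061 − 0.043 + 0.49²/2)·1] / 0.4900 = [-0.1252 + 0.1381] / 0.4900 = 0.0263 ≈ 0.03
√T = √1 = 1.0000
φ(d₁) = φ(0.03) = 0.3988
exp(−qT) = exp(−0.043·1) = 0.9579
vega = S·exp(−qT)·φ(d₁)·√T = 300·0.9579·0.3988·1.0000 = 114.6032
(Vega is the same for a European call and put with the same parameters.)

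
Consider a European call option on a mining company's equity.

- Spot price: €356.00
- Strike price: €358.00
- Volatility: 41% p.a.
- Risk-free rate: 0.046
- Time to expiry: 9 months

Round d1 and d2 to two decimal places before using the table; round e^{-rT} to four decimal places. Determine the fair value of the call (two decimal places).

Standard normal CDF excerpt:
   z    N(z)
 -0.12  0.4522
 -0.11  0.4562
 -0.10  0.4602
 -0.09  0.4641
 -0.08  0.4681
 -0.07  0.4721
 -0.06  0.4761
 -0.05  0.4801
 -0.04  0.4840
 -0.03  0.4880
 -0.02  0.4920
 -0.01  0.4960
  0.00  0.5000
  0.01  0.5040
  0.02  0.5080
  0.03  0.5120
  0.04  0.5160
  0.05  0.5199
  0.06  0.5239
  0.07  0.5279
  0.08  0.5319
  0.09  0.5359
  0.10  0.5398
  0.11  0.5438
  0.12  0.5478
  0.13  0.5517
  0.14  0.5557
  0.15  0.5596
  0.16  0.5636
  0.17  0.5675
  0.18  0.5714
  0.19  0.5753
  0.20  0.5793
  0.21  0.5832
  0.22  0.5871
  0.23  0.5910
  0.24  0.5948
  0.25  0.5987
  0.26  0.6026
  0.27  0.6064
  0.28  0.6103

€55.36

T = 0.75;  σ√T = 0.3551
ln(S/K) + (r + σ²/2)T = ln(356/358) + (0.046 + 0.41²/2)·0.75 = -0.0056 + 0.0975 = 0.0919
d₁ = 0.0919 / 0.3551 = 0.2589 → 0.26
d₂ = d₁ − σ√T = 0.2589 − 0.3551 = -0.0961 → -0.10
e^(−rT) = e^(−0.046·0.75) = 0.9661
C = 356·N(0.26) − 358·0.9661·N(-0.10) = 356·0.6026 − 358·0.9661·0.4602 = 214.5256 − 159.1665 = 55.3591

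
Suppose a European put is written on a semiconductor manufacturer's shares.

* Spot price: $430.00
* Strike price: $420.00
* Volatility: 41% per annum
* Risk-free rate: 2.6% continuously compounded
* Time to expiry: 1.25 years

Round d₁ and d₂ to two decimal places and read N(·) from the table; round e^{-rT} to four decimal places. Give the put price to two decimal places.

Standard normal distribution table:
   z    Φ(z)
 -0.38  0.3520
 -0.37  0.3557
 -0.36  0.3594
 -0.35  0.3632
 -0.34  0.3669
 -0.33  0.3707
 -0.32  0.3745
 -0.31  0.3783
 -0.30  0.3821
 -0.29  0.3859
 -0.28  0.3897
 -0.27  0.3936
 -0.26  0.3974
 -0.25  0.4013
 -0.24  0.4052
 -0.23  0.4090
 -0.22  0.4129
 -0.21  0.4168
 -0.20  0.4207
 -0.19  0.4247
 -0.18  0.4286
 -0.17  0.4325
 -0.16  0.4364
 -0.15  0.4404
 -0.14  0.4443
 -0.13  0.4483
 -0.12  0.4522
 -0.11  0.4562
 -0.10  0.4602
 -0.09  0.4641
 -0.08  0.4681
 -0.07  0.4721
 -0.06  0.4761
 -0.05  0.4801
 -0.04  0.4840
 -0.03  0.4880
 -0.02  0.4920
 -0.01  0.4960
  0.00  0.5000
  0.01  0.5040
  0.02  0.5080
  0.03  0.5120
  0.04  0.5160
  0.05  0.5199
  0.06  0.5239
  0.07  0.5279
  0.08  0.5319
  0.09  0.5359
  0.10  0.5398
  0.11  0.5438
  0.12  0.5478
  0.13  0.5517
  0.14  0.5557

$64.91

T = 1.25;  σ√T = 0.4584
d₁ = [ln(430/420) + (0.026 + 0.41²/2)·1.25] / 0.4584 = [0.0235 + 0.1376] / 0.4584 = 0.3514 ≈ 0.35
d₂ = d₁ − σ√T = 0.3514 − 0.4584 = -0.1070 ≈ -0.11
e^(−rT) = e^(−0.026·1.25) = 0.9680
N(−d₂) = N(0.11) = 0.5438;  N(−d₁) = N(-0.35) = 0.3632
P = 420·0.9680·0.5438 − 430·0.3632 = 221.0873 − 156.1760 = 64.9113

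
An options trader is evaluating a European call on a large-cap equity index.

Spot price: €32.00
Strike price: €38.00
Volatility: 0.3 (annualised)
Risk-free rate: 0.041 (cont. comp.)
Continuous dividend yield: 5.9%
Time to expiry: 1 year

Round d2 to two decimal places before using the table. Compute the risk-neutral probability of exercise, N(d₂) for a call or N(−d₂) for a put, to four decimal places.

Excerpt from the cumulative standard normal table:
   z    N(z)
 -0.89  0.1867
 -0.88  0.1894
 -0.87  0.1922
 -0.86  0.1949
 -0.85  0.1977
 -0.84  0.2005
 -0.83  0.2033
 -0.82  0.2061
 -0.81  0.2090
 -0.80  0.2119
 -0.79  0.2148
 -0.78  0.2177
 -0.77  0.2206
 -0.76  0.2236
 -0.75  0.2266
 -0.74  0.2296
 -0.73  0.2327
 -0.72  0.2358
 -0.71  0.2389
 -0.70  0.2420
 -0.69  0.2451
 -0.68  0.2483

σ√T = 0.3 × 1.0000 = 0.3000
d₁ = [ln(32/38) + (0.041 − 0.059 + 0.3²/2)·1] / 0.3000 = [-0.1719 + 0.0270] / 0.3000 = -0.4828 which rounds to -0.48
d₂ = d₁ − σ√T = -0.4828 − 0.3000 = -0.7828 which rounds to -0.78
Pr(exercise) under Q = N(d₂) = 0.2177

0.2177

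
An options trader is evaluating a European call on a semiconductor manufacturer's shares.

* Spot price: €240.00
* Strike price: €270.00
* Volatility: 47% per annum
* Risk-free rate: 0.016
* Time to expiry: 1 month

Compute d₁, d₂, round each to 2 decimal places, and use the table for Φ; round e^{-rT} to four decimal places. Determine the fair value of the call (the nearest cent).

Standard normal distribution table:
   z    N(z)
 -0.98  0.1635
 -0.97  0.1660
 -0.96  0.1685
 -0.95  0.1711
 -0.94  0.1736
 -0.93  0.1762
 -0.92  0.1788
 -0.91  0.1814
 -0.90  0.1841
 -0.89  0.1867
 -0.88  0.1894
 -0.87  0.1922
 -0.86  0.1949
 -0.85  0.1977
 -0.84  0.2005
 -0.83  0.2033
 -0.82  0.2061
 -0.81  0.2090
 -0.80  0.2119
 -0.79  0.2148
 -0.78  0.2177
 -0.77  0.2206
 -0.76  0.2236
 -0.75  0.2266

σ√T = 0.47 × 0.2887 = 0.1357
d₁ = [ln(240/270) + (0.016 + 0.47²/2)·0.08333] / 0.1357 = [-0.1178 + 0.0105] / 0.1357 = -0.7904 ⇒ -0.79
d₂ = d₁ − σ√T = -0.7904 − 0.1357 = -0.9261 ⇒ -0.93
e^(−rT) = e^(−0.016·0.08333) = 0.9987
N(d₁) = N(-0.79) = 0.2148;  N(d₂) = N(-0.93) = 0.1762
C = 240·0.2148 − 270·0.9987·0.1762 = 51.5520 − 47.5122 = 4.0398

€4.04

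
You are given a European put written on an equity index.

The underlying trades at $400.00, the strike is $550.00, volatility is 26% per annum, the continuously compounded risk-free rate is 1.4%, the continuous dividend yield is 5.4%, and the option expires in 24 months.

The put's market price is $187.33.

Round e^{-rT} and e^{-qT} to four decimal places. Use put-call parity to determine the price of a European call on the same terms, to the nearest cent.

$11.55

exp(−qT) = exp(−0.054·2) = 0.8976;  exp(−rT) = exp(−0.014·2) = 0.9724
Put-call parity: C − P = S·e^(−qT) − K·e^(−rT) = 400·0.8976 − 550·0.9724 = 359.0400 − 534.8200 = -175.7800
C = P + (C − P) = 187.33 + (-175.7800) = 11.5500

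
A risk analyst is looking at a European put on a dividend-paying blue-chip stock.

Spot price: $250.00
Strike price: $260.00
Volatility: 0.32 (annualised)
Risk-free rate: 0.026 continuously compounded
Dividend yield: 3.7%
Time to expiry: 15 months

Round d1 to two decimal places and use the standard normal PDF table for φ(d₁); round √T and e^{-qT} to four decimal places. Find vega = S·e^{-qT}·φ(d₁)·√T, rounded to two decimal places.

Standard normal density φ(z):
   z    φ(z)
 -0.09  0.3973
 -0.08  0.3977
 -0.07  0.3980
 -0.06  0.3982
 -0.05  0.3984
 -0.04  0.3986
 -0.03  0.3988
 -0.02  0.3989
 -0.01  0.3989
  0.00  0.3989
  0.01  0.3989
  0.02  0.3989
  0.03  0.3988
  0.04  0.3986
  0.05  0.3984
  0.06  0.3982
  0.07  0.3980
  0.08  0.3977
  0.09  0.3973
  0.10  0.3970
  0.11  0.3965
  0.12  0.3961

106.43

σ√T = 0.32·√1.25 = 0.3578
d₁ = [ln(250/260) + (0.026 − 0.037 + 0.32²/2)·1.25] / 0.3578 = [-0.0392 + 0.0503] / 0.3578 = 0.0308 ⇒ 0.03
√T = √1.25 = 1.1180
φ(d₁) = φ(0.03) = 0.3988
exp(−qT) = exp(−0.037·1.25) = 0.9548
vega = S·exp(−qT)·φ(d₁)·√T = 250·0.9548·0.3988·1.1180 = 106.4264
(The call has the same vega.)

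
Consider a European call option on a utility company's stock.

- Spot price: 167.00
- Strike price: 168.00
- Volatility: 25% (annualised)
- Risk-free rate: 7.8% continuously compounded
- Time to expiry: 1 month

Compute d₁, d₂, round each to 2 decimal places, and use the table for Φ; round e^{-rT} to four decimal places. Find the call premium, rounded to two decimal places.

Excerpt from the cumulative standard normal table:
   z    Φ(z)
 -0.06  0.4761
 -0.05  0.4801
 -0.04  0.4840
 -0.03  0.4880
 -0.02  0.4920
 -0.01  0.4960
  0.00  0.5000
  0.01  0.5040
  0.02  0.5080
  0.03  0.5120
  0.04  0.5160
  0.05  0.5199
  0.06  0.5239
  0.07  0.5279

4.72

T = 0.08333;  σ√T = 0.0722
d₁ = [ln(167/168) + (0.078 + 0.25²/2)·0.08333] / 0.0722 = [-0.0060 + 0.0091] / 0.0722 = 0.0434 which rounds to 0.04
d₂ = d₁ − σ√T = 0.0434 − 0.0722 = -0.0287 which rounds to -0.03
exp(−rT) = exp(−0.078·0.08333) = 0.9935
C = 167·N(0.04) − 168·0.9935·N(-0.03) = 167·0.5160 − 168·0.9935·0.4880 = 86.1720 − 81.4511 = 4.7209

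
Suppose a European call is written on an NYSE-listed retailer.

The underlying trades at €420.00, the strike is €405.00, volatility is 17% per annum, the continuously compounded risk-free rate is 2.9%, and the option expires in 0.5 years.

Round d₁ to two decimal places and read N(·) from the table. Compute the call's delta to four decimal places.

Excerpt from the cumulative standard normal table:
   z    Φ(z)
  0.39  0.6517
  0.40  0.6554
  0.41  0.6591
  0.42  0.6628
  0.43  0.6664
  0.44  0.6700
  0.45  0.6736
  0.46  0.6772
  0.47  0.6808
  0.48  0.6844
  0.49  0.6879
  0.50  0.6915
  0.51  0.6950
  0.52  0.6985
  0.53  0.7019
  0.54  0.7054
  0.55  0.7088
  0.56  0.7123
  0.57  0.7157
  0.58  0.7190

0.6844

σ√T = 0.17·√0.5 = 0.1202
d₁ = [ln(420/405) + (0.029 + ½·0.17²)·0.5] / (σ√T) = (0.0364 + 0.0217) / 0.1202 = 0.4833 ⇒ 0.48
N(d₁) = N(0.48) = 0.6844
Δ_call = N(d₁) = 0.6844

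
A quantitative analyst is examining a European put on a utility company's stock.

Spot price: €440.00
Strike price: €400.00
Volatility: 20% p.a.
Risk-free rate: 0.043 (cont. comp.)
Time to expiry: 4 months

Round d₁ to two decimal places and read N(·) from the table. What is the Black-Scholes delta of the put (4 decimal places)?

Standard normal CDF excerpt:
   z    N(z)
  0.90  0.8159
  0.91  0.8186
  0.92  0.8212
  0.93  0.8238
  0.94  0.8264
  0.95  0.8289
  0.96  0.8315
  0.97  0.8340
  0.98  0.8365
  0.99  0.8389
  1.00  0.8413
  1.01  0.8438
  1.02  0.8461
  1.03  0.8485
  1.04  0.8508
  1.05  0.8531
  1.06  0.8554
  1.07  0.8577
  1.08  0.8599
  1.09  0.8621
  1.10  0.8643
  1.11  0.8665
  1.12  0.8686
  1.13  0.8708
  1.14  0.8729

T = 0.3333;  σ√T = 0.1155
d₁ = [ln(440/400) + (0.043 + 0.2²/2)·0.3333] / 0.1155 = [0.0953 + 0.0210] / 0.1155 = 1.0073 → 1.01
N(d₁) = N(1.01) = 0.8438
Δ_put = N(d₁) − 1 = 0.8438 − 1 = -0.1562

-0.1562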